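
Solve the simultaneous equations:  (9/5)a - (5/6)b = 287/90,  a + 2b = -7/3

From equation 2: a = -7/3 − 2·b.
Substitute into equation 1 and solve: b = -5/3.
Then a = 1.

a = 1, b = -5/3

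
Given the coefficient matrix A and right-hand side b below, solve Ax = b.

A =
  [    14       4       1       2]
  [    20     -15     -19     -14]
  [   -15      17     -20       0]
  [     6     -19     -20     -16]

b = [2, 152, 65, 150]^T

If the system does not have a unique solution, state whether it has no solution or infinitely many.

infinitely many solutions

Row-reduce:
R1 ← R1 / (14).
R2 ← R2 − 20·R1.
R3 ← R3 + 15·R1.
R4 ← R4 − 6·R1.
R2 ← R2 / (-145/7).
R1 ← R1 − 2/7·R2.
R3 ← R3 − 149/7·R2.
R4 ← R4 + 145/7·R2.
R3 ← R3 / (-11577/290).
R1 ← R1 + 61/290·R3.
R2 ← R2 − 143/145·R3.
Rank is 3 with 4 unknowns, leaving x_4 free.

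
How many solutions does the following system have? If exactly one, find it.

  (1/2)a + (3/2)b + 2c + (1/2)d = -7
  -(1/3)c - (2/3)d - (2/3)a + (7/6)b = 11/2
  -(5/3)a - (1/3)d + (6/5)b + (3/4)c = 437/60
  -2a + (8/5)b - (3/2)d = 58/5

a = -5, b = 1, c = -3, d = 0

Row-reduce the augmented matrix:
R1 ← R1 / (1/2).
R2 ← R2 + 2/3·R1.
R3 ← R3 + 5/3·R1.
R4 ← R4 + 2·R1.
R2 ← R2 / (19/6).
R1 ← R1 − 3·R2.
R3 ← R3 − 31/5·R2.
R4 ← R4 − 38/5·R2.
R3 ← R3 / (3247/1140).
R1 ← R1 − 34/19·R3.
R2 ← R2 − 14/19·R3.
R4 ← R4 − 12/5·R3.
R4 ← R4 / (-4049/6494).
R1 ← R1 − 31/191·R4.
R2 ← R2 + 1120/3247·R4.
R3 ← R3 − 1520/3247·R4.
Reading off the reduced rows gives a = -5, b = 1, c = -3, d = 0.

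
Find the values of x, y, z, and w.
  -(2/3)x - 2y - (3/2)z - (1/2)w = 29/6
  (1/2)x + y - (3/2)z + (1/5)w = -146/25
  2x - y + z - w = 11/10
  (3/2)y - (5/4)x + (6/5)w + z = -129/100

x = -2, y = -5/2, z = 7/5, w = -6/5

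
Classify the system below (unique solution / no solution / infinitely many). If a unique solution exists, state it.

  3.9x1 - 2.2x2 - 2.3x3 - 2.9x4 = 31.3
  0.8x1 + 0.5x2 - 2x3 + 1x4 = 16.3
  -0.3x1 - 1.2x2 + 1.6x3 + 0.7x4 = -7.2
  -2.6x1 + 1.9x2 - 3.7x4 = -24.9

Row-reduce the augmented matrix:
R1 ← R1 / (39/10).
R2 ← R2 − 4/5·R1.
R3 ← R3 + 3/10·R1.
R4 ← R4 + 13/5·R1.
R2 ← R2 / (371/390).
R1 ← R1 + 22/39·R2.
R3 ← R3 + 89/65·R2.
R4 ← R4 − 13/30·R2.
R3 ← R3 / (-2881/3710).
R1 ← R1 + 555/371·R3.
R2 ← R2 + 596/371·R3.
R4 ← R4 + 1553/1855·R3.
R4 ← R4 / (-269341/28810).
R1 ← R1 + 14805/2881·R4.
R2 ← R2 + 11694/2881·R4.
R3 ← R3 + 10286/2881·R4.
Reading off the reduced rows gives x1 = 6, x2 = -1, x3 = -5, x4 = 2.

x1 = 6, x2 = -1, x3 = -5, x4 = 2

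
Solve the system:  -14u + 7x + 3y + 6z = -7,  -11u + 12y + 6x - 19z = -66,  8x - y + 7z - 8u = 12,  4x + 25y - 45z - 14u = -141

no solution

Row-reduce:
R1 ← R1 / (7).
R2 ← R2 − 6·R1.
R3 ← R3 − 8·R1.
R4 ← R4 − 4·R1.
R2 ← R2 / (66/7).
R1 ← R1 − 3/7·R2.
R3 ← R3 + 31/7·R2.
R4 ← R4 − 163/7·R2.
R3 ← R3 / (-739/66).
R1 ← R1 − 43/22·R3.
R2 ← R2 + 169/66·R3.
R4 ← R4 − 739/66·R3.
Row 4 reduces to 0 = 3, a contradiction. The system is inconsistent.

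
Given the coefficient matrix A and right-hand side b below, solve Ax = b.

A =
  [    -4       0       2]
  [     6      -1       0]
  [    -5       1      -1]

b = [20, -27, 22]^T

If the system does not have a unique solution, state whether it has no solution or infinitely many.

x_1 = -5, x_2 = -3, x_3 = 0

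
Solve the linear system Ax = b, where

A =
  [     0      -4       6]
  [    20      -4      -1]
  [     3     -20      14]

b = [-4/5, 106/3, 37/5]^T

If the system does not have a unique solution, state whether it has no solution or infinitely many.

x_1 = 5/3, x_2 = -2/5, x_3 = -2/5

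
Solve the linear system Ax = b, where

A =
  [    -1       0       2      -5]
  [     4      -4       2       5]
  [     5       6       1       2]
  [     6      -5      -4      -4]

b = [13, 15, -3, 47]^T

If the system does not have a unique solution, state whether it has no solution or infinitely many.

Row-reduce the augmented matrix:
R1 ← R1 / (-1).
R2 ← R2 − 4·R1.
R3 ← R3 − 5·R1.
R4 ← R4 − 6·R1.
R2 ← R2 / (-4).
R3 ← R3 − 6·R2.
R4 ← R4 + 5·R2.
R3 ← R3 / (26).
R1 ← R1 + 2·R3.
R2 ← R2 + 5/2·R3.
R4 ← R4 + 9/2·R3.
R4 ← R4 / (-185/8).
R1 ← R1 − 3/2·R4.
R2 ← R2 + 5/8·R4.
R3 ← R3 + 7/4·R4.
Reading off the reduced rows gives x_1 = 4, x_2 = -3, x_3 = 1, x_4 = -3.

x_1 = 4, x_2 = -3, x_3 = 1, x_4 = -3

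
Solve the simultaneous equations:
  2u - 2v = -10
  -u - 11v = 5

u = -5, v = 0

Row-reduce the augmented matrix:
R1 ← R1 / (2).
R2 ← R2 + 1·R1.
R2 ← R2 / (-12).
R1 ← R1 + 1·R2.
Reading off the reduced rows gives u = -5, v = 0.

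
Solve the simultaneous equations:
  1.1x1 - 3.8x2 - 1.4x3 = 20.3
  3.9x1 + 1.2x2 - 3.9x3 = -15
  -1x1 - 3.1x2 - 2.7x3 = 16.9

x1 = -1, x2 = -6, x3 = 1

Row-reduce the augmented matrix:
R1 ← R1 / (11/10).
R2 ← R2 − 39/10·R1.
R3 ← R3 + 1·R1.
R2 ← R2 / (807/55).
R1 ← R1 + 38/11·R2.
R3 ← R3 + 721/110·R2.
R3 ← R3 / (-18817/5380).
R1 ← R1 + 275/269·R3.
R2 ← R2 − 39/538·R3.
Reading off the reduced rows gives x1 = -1, x2 = -6, x3 = 1.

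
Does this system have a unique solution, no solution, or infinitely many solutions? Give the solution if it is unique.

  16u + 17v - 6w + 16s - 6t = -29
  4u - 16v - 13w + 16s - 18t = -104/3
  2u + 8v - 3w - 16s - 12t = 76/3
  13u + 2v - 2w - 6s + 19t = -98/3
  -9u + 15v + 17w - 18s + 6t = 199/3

u = -2/3, v = 1/3, w = 8/3, s = -1, t = -4/3

Row-reduce the augmented matrix:
R1 ← R1 / (16).
R2 ← R2 − 4·R1.
R3 ← R3 − 2·R1.
R4 ← R4 − 13·R1.
R5 ← R5 + 9·R1.
R2 ← R2 / (-81/4).
R1 ← R1 − 17/16·R2.
R3 ← R3 − 47/8·R2.
R4 ← R4 + 189/16·R2.
R5 ← R5 − 393/16·R2.
R3 ← R3 / (-905/162).
R1 ← R1 + 317/324·R3.
R2 ← R2 − 46/81·R3.
R4 ← R4 − 115/12·R3.
R5 ← R5 + 35/108·R3.
R4 ← R4 / (-9214/181).
R1 ← R1 − 3776/905·R4.
R2 ← R2 + 1872/905·R4.
R3 ← R3 − 2352/905·R4.
R5 ← R5 − 1158/181·R4.
R5 ← R5 / (-267/17).
R1 ← R1 − 35/17·R5.
R2 ← R2 + 18/17·R5.
R3 ← R3 − 54/17·R5.
R4 ← R4 + 2/17·R5.
Reading off the reduced rows gives u = -2/3, v = 1/3, w = 8/3, s = -1, t = -4/3.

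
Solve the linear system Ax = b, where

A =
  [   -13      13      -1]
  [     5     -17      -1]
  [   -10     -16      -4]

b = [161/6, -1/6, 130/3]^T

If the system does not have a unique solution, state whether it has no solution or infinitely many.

Row-reduce the augmented matrix:
R1 ← R1 / (-13).
R2 ← R2 − 5·R1.
R3 ← R3 + 10·R1.
R2 ← R2 / (-12).
R1 ← R1 + 1·R2.
R3 ← R3 + 26·R2.
R3 ← R3 / (-3/13).
R1 ← R1 − 5/26·R3.
R2 ← R2 − 3/26·R3.
Reading off the reduced rows gives x_1 = -7/3, x_2 = -1/2, x_3 = -3.

x_1 = -7/3, x_2 = -1/2, x_3 = -3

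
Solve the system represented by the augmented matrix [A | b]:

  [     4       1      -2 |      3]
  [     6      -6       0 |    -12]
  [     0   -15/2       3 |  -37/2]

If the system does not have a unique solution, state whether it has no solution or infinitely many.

no solution

Row-reduce:
R1 ← R1 / (4).
R2 ← R2 − 6·R1.
R2 ← R2 / (-15/2).
R1 ← R1 − 1/4·R2.
R3 ← R3 + 15/2·R2.
Row 3 reduces to 0 = -2, a contradiction. The system is inconsistent.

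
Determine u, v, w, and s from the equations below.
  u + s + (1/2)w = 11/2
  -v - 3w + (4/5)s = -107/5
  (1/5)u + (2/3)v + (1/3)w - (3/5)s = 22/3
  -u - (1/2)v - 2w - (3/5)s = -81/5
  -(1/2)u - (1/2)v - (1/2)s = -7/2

u = 6, v = 4, w = 5, s = -3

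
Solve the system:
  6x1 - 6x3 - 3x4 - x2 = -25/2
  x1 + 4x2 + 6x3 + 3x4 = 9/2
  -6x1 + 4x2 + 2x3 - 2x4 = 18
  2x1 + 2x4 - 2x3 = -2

x1 = -2, x2 = 2, x3 = -1/2, x4 = 1/2

Row-reduce the augmented matrix:
R1 ← R1 / (6).
R2 ← R2 − 1·R1.
R3 ← R3 + 6·R1.
R4 ← R4 − 2·R1.
R2 ← R2 / (25/6).
R1 ← R1 + 1/6·R2.
R3 ← R3 − 3·R2.
R4 ← R4 − 1/3·R2.
R3 ← R3 / (-226/25).
R1 ← R1 + 18/25·R3.
R2 ← R2 − 42/25·R3.
R4 ← R4 + 14/25·R3.
R4 ← R4 / (360/113).
R1 ← R1 − 27/113·R4.
R2 ← R2 + 63/113·R4.
R3 ← R3 − 94/113·R4.
Reading off the reduced rows gives x1 = -2, x2 = 2, x3 = -1/2, x4 = 1/2.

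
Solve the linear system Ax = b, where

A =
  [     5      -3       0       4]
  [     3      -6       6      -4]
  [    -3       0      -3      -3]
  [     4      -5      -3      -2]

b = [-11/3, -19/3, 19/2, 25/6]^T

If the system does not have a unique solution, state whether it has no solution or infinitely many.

Row-reduce the augmented matrix:
R1 ← R1 / (5).
R2 ← R2 − 3·R1.
R3 ← R3 + 3·R1.
R4 ← R4 − 4·R1.
R2 ← R2 / (-21/5).
R1 ← R1 + 3/5·R2.
R3 ← R3 + 9/5·R2.
R4 ← R4 + 13/5·R2.
R3 ← R3 / (-39/7).
R1 ← R1 + 6/7·R3.
R2 ← R2 + 10/7·R3.
R4 ← R4 + 47/7·R3.
R4 ← R4 / (-149/39).
R1 ← R1 − 18/13·R4.
R2 ← R2 − 38/39·R4.
R3 ← R3 + 5/13·R4.
Reading off the reduced rows gives x_1 = -2, x_2 = -5/3, x_3 = -3/2, x_4 = 1/3.

x_1 = -2, x_2 = -5/3, x_3 = -3/2, x_4 = 1/3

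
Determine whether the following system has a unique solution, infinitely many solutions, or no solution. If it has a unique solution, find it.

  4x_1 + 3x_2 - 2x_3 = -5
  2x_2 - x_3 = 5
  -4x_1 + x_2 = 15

infinitely many solutions

Row-reduce:
R1 ← R1 / (4).
R3 ← R3 + 4·R1.
R2 ← R2 / (2).
R1 ← R1 − 3/4·R2.
R3 ← R3 − 4·R2.
Rank is 2 with 3 unknowns, leaving x_3 free.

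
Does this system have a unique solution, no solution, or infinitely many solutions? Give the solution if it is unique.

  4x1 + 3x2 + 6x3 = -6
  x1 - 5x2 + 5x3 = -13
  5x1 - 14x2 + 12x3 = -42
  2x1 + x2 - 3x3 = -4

Row-reduce:
R1 ← R1 / (4).
R2 ← R2 − 1·R1.
R3 ← R3 − 5·R1.
R4 ← R4 − 2·R1.
R2 ← R2 / (-23/4).
R1 ← R1 − 3/4·R2.
R3 ← R3 + 71/4·R2.
R4 ← R4 + 1/2·R2.
R3 ← R3 / (-145/23).
R1 ← R1 − 45/23·R3.
R2 ← R2 + 14/23·R3.
R4 ← R4 + 145/23·R3.
Row 4 reduces to 0 = -1, a contradiction. The system is inconsistent.

no solution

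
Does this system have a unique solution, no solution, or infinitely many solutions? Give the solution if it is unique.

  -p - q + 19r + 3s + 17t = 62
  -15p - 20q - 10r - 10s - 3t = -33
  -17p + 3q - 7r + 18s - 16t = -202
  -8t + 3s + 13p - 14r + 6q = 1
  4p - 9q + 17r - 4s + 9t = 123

p = 6, q = -3, r = 3, s = -3, t = 1

Row-reduce the augmented matrix:
R1 ← R1 / (-1).
R2 ← R2 + 15·R1.
R3 ← R3 + 17·R1.
R4 ← R4 − 13·R1.
R5 ← R5 − 4·R1.
R2 ← R2 / (-5).
R1 ← R1 − 1·R2.
R3 ← R3 − 20·R2.
R4 ← R4 + 7·R2.
R5 ← R5 + 13·R2.
R3 ← R3 / (-1510).
R1 ← R1 + 78·R3.
R2 ← R2 − 59·R3.
R4 ← R4 − 646·R3.
R5 ← R5 − 860·R3.
R4 ← R4 / (8126/755).
R1 ← R1 + 703/755·R4.
R2 ← R2 − 1683/1510·R4.
R3 ← R3 − 253/1510·R4.
R5 ← R5 − 1043/151·R4.
R5 ← R5 / (-306548/20315).
R1 ← R1 − 2661/4063·R5.
R2 ← R2 + 1039/1195·R5.
R3 ← R3 − 17288/20315·R5.
R4 ← R4 − 835/4063·R5.
Reading off the reduced rows gives p = 6, q = -3, r = 3, s = -3, t = 1.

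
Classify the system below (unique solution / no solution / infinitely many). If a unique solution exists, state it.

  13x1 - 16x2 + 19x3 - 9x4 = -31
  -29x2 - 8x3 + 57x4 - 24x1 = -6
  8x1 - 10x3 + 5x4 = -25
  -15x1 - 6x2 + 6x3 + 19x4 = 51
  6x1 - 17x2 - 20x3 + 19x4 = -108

x1 = 0, x2 = 5, x3 = 4, x4 = 3

Row-reduce the augmented matrix:
R1 ← R1 / (13).
R2 ← R2 + 24·R1.
R3 ← R3 − 8·R1.
R4 ← R4 + 15·R1.
R5 ← R5 − 6·R1.
R2 ← R2 / (-761/13).
R1 ← R1 + 16/13·R2.
R3 ← R3 − 128/13·R2.
R4 ← R4 + 318/13·R2.
R5 ← R5 + 125/13·R2.
R3 ← R3 / (-13042/761).
R1 ← R1 − 679/761·R3.
R2 ← R2 + 352/761·R3.
R4 ← R4 − 12639/761·R3.
R5 ← R5 + 25278/761·R3.
R4 ← R4 / (111319/13042).
R1 ← R1 + 8335/13042·R4.
R2 ← R2 + 7549/6521·R4.
R3 ← R3 + 13189/13042·R4.
R5 ← R5 + 111319/6521·R4.
R5 reduces to 0 = 0, so the extra equation is consistent.
Reading off the reduced rows gives x1 = 0, x2 = 5, x3 = 4, x4 = 3.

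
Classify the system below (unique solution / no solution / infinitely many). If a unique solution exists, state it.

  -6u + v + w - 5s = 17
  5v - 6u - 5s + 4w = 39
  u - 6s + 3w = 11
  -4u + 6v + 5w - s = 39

Row-reduce the augmented matrix:
R1 ← R1 / (-6).
R2 ← R2 + 6·R1.
R3 ← R3 − 1·R1.
R4 ← R4 + 4·R1.
R2 ← R2 / (4).
R1 ← R1 + 1/6·R2.
R3 ← R3 − 1/6·R2.
R4 ← R4 − 16/3·R2.
R3 ← R3 / (73/24).
R1 ← R1 + 1/24·R3.
R2 ← R2 − 3/4·R3.
R4 ← R4 − 1/3·R3.
R4 ← R4 / (225/73).
R1 ← R1 − 54/73·R4.
R2 ← R2 − 123/73·R4.
R3 ← R3 + 164/73·R4.
Reading off the reduced rows gives u = -1, v = 4, w = 2, s = -1.

u = -1, v = 4, w = 2, s = -1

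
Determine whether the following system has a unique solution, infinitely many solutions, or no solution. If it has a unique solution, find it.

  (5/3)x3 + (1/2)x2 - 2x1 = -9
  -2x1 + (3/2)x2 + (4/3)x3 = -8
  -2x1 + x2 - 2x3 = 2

Row-reduce the augmented matrix:
R1 ← R1 / (-2).
R2 ← R2 + 2·R1.
R3 ← R3 + 2·R1.
R1 ← R1 + 1/4·R2.
R3 ← R3 − 1/2·R2.
R3 ← R3 / (-7/2).
R1 ← R1 + 11/12·R3.
R2 ← R2 + 1/3·R3.
Reading off the reduced rows gives x1 = 2, x2 = 0, x3 = -3.

x1 = 2, x2 = 0, x3 = -3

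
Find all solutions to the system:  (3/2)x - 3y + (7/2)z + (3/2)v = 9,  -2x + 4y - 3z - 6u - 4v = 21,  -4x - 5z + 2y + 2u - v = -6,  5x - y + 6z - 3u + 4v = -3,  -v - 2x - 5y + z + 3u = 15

Row-reduce:
R1 ← R1 / (3/2).
R2 ← R2 + 2·R1.
R3 ← R3 + 4·R1.
R4 ← R4 − 5·R1.
R5 ← R5 + 2·R1.
Swap R2 and R3.
R2 ← R2 / (-6).
R1 ← R1 + 2·R2.
R4 ← R4 − 9·R2.
R5 ← R5 + 9·R2.
R3 ← R3 / (5/3).
R1 ← R1 − 8/9·R3.
R2 ← R2 + 13/18·R3.
R4 ← R4 − 5/6·R3.
R5 ← R5 + 5/6·R3.
R4 ← R4 / (3).
R1 ← R1 − 38/15·R4.
R2 ← R2 + 44/15·R4.
R3 ← R3 + 18/5·R4.
R5 ← R5 + 3·R4.
Row 5 reduces to 0 = -6, a contradiction. The system is inconsistent.

no solution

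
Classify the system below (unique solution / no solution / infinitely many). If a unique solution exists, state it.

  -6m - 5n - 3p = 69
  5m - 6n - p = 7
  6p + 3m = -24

m = -6, n = -6, p = -1

Row-reduce the augmented matrix:
R1 ← R1 / (-6).
R2 ← R2 − 5·R1.
R3 ← R3 − 3·R1.
R2 ← R2 / (-61/6).
R1 ← R1 − 5/6·R2.
R3 ← R3 + 5/2·R2.
R3 ← R3 / (327/61).
R1 ← R1 − 13/61·R3.
R2 ← R2 − 21/61·R3.
Reading off the reduced rows gives m = -6, n = -6, p = -1.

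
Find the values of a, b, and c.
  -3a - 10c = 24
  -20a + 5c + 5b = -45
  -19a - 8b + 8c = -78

Row-reduce the augmented matrix:
R1 ← R1 / (-3).
R2 ← R2 + 20·R1.
R3 ← R3 + 19·R1.
R2 ← R2 / (5).
R3 ← R3 + 8·R2.
R3 ← R3 / (186).
R1 ← R1 − 10/3·R3.
R2 ← R2 − 43/3·R3.
Reading off the reduced rows gives a = 2, b = 2, c = -3.

a = 2, b = 2, c = -3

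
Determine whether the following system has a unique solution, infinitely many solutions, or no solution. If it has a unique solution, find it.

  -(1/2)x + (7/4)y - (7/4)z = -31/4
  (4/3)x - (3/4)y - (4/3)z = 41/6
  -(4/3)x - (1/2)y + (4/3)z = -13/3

Row-reduce the augmented matrix:
R1 ← R1 / (-1/2).
R2 ← R2 − 4/3·R1.
R3 ← R3 + 4/3·R1.
R2 ← R2 / (47/12).
R1 ← R1 + 7/2·R2.
R3 ← R3 + 31/6·R2.
R3 ← R3 / (-90/47).
R1 ← R1 + 175/94·R3.
R2 ← R2 + 72/47·R3.
Reading off the reduced rows gives x = 5, y = -2, z = 1.

x = 5, y = -2, z = 1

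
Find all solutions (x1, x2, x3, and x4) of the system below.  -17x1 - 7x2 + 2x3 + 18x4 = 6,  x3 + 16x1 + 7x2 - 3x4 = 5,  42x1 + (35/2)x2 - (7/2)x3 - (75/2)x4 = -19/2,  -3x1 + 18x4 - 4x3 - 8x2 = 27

Row-reduce:
R1 ← R1 / (-17).
R2 ← R2 − 16·R1.
R3 ← R3 − 42·R1.
R4 ← R4 + 3·R1.
R2 ← R2 / (7/17).
R1 ← R1 − 7/17·R2.
R3 ← R3 − 7/34·R2.
R4 ← R4 + 115/17·R2.
Swap R3 and R4.
R3 ← R3 / (43).
R1 ← R1 + 3·R3.
R2 ← R2 − 7·R3.
Rank is 3 with 4 unknowns, leaving x4 free.

infinitely many solutions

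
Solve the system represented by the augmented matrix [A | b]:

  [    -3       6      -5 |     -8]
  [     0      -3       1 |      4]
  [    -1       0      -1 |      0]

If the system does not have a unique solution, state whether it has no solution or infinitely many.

infinitely many solutions

Row-reduce:
R1 ← R1 / (-3).
R3 ← R3 + 1·R1.
R2 ← R2 / (-3).
R1 ← R1 + 2·R2.
R3 ← R3 + 2·R2.
Rank is 2 with 3 unknowns, leaving x_3 free.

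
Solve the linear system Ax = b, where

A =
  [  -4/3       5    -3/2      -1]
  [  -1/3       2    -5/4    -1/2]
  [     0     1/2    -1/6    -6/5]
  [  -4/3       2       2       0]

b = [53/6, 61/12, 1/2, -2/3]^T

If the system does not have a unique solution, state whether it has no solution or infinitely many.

Row-reduce:
R1 ← R1 / (-4/3).
R2 ← R2 + 1/3·R1.
R4 ← R4 + 4/3·R1.
R2 ← R2 / (3/4).
R1 ← R1 + 15/4·R2.
R3 ← R3 − 1/2·R2.
R4 ← R4 + 3·R2.
R3 ← R3 / (5/12).
R1 ← R1 + 13/4·R3.
R2 ← R2 + 7/6·R3.
Row 4 reduces to 0 = 2, a contradiction. The system is inconsistent.

no solution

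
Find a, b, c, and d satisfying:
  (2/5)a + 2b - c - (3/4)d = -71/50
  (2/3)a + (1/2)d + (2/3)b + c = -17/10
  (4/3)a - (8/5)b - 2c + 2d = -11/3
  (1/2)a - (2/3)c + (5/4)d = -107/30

a = 1/5, b = -3/2, c = 1/2, d = -8/3

Row-reduce the augmented matrix:
R1 ← R1 / (2/5).
R2 ← R2 − 2/3·R1.
R3 ← R3 − 4/3·R1.
R4 ← R4 − 1/2·R1.
R2 ← R2 / (-8/3).
R1 ← R1 − 5·R2.
R3 ← R3 + 124/15·R2.
R4 ← R4 + 5/2·R2.
R3 ← R3 / (-104/15).
R1 ← R1 − 5/2·R3.
R2 ← R2 + 1·R3.
R4 ← R4 + 23/12·R3.
R4 ← R4 / (2671/3328).
R1 ← R1 − 1785/1664·R4.
R2 ← R2 + 435/832·R4.
R3 ← R3 − 111/832·R4.
Reading off the reduced rows gives a = 1/5, b = -3/2, c = 1/2, d = -8/3.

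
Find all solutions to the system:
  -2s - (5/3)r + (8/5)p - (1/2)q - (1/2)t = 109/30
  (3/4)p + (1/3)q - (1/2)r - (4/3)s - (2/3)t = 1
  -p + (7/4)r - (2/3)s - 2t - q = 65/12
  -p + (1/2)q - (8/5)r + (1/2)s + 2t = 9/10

Row-reduce:
R1 ← R1 / (8/5).
R2 ← R2 − 3/4·R1.
R3 ← R3 + 1·R1.
R4 ← R4 + 1·R1.
R2 ← R2 / (109/192).
R1 ← R1 + 5/16·R2.
R3 ← R3 + 21/16·R2.
R4 ← R4 − 3/16·R2.
R3 ← R3 / (1777/1308).
R1 ← R1 + 290/327·R3.
R2 ← R2 − 54/109·R3.
R4 ← R4 + 4471/1635·R3.
R4 ← R4 / (-336877/53310).
R1 ← R1 + 17680/5331·R4.
R2 ← R2 − 596/1777·R4.
R3 ← R3 + 3704/1777·R4.
Rank is 4 with 5 unknowns, leaving t free.

infinitely many solutions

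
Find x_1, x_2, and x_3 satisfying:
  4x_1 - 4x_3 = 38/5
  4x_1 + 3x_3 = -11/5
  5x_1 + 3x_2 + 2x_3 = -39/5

Row-reduce the augmented matrix:
R1 ← R1 / (4).
R2 ← R2 − 4·R1.
R3 ← R3 − 5·R1.
Swap R2 and R3.
R2 ← R2 / (3).
R3 ← R3 / (7).
R1 ← R1 + 1·R3.
R2 ← R2 − 7/3·R3.
Reading off the reduced rows gives x_1 = 1/2, x_2 = -5/2, x_3 = -7/5.

x_1 = 1/2, x_2 = -5/2, x_3 = -7/5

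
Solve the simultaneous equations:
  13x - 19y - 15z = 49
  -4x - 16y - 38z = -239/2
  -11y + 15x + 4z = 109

Row-reduce:
R1 ← R1 / (13).
R2 ← R2 + 4·R1.
R3 ← R3 − 15·R1.
R2 ← R2 / (-284/13).
R1 ← R1 + 19/13·R2.
R3 ← R3 − 142/13·R2.
Row 3 reduces to 0 = 1/4, a contradiction. The system is inconsistent.

no solution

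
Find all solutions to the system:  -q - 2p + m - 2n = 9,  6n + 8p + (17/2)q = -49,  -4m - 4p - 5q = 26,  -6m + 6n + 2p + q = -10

Row-reduce:
R3 ← R3 + 4·R1.
R4 ← R4 + 6·R1.
R2 ← R2 / (6).
R1 ← R1 + 2·R2.
R3 ← R3 + 8·R2.
R4 ← R4 + 6·R2.
R3 ← R3 / (-4/3).
R1 ← R1 − 2/3·R3.
R2 ← R2 − 4/3·R3.
R4 ← R4 + 2·R3.
Rank is 3 with 4 unknowns, leaving q free.

infinitely many solutions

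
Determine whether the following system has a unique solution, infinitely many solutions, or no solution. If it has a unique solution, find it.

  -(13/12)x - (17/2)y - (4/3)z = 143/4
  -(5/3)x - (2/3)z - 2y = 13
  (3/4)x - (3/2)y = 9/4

no solution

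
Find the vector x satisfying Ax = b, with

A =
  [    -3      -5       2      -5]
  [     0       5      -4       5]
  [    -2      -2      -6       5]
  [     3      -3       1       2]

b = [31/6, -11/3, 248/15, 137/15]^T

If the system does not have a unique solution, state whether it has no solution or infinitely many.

Row-reduce the augmented matrix:
R1 ← R1 / (-3).
R3 ← R3 + 2·R1.
R4 ← R4 − 3·R1.
R2 ← R2 / (5).
R1 ← R1 − 5/3·R2.
R3 ← R3 − 4/3·R2.
R4 ← R4 + 8·R2.
R3 ← R3 / (-94/15).
R1 ← R1 − 2/3·R3.
R2 ← R2 + 4/5·R3.
R4 ← R4 + 17/5·R3.
R4 ← R4 / (113/94).
R1 ← R1 − 35/47·R4.
R2 ← R2 − 5/47·R4.
R3 ← R3 + 105/94·R4.
Reading off the reduced rows gives x_1 = 1/2, x_2 = -13/5, x_3 = -3/2, x_4 = 2/3.

x_1 = 1/2, x_2 = -13/5, x_3 = -3/2, x_4 = 2/3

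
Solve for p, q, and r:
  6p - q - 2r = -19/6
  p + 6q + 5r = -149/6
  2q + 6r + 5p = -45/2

p = -3/2, q = -5/2, r = -5/3

Row-reduce the augmented matrix:
R1 ← R1 / (6).
R2 ← R2 − 1·R1.
R3 ← R3 − 5·R1.
R2 ← R2 / (37/6).
R1 ← R1 + 1/6·R2.
R3 ← R3 − 17/6·R2.
R3 ← R3 / (193/37).
R1 ← R1 + 7/37·R3.
R2 ← R2 − 32/37·R3.
Reading off the reduced rows gives p = -3/2, q = -5/2, r = -5/3.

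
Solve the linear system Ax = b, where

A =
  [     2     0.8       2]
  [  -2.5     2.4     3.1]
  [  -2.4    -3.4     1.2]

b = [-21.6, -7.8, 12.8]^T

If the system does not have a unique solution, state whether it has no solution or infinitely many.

x_1 = -5, x_2 = -2, x_3 = -5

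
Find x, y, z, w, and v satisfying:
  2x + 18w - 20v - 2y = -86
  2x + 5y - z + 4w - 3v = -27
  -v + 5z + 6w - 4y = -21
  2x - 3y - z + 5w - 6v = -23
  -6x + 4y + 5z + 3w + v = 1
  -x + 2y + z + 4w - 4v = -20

Row-reduce the augmented matrix:
R1 ← R1 / (2).
R2 ← R2 − 2·R1.
R4 ← R4 − 2·R1.
R5 ← R5 + 6·R1.
R6 ← R6 + 1·R1.
R2 ← R2 / (7).
R1 ← R1 + 1·R2.
R3 ← R3 + 4·R2.
R4 ← R4 + 1·R2.
R5 ← R5 + 2·R2.
R6 ← R6 − 1·R2.
R3 ← R3 / (31/7).
R1 ← R1 + 1/7·R3.
R2 ← R2 + 1/7·R3.
R4 ← R4 + 8/7·R3.
R5 ← R5 − 33/7·R3.
R6 ← R6 − 8/7·R3.
R4 ← R4 / (-481/31).
R1 ← R1 − 215/31·R4.
R2 ← R2 + 64/31·R4.
R3 ← R3 + 14/31·R4.
R5 ← R5 − 1709/31·R4.
R6 ← R6 − 481/31·R4.
R5 ← R5 / (1415/481).
R1 ← R1 − 509/481·R5.
R2 ← R2 − 108/481·R5.
R3 ← R3 − 685/481·R5.
R4 ← R4 + 579/481·R5.
R6 reduces to 0 = 0, so the extra equation is consistent.
Reading off the reduced rows gives x = -5, y = -2, z = -5, w = 0, v = 4.

x = -5, y = -2, z = -5, w = 0, v = 4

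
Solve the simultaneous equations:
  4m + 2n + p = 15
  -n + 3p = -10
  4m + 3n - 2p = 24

no solution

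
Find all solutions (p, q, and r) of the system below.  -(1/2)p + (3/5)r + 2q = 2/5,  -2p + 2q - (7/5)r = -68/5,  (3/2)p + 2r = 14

infinitely many solutions

Row-reduce:
R1 ← R1 / (-1/2).
R2 ← R2 + 2·R1.
R3 ← R3 − 3/2·R1.
R2 ← R2 / (-6).
R1 ← R1 + 4·R2.
R3 ← R3 − 6·R2.
Rank is 2 with 3 unknowns, leaving r free.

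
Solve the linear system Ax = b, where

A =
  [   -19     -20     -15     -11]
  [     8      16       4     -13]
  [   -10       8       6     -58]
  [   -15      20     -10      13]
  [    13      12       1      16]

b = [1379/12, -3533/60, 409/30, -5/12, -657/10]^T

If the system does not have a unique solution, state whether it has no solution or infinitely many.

Row-reduce the augmented matrix:
R1 ← R1 / (-19).
R2 ← R2 − 8·R1.
R3 ← R3 + 10·R1.
R4 ← R4 + 15·R1.
R5 ← R5 − 13·R1.
R2 ← R2 / (144/19).
R1 ← R1 − 20/19·R2.
R3 ← R3 − 352/19·R2.
R4 ← R4 − 680/19·R2.
R5 ← R5 + 32/19·R2.
R3 ← R3 / (176/9).
R1 ← R1 − 10/9·R3.
R2 ← R2 + 11/36·R3.
R4 ← R4 − 115/9·R3.
R5 ← R5 + 88/9·R3.
R4 ← R4 / (9759/88).
R1 ← R1 − 39/11·R4.
R2 ← R2 + 79/32·R4.
R3 ← R3 + 41/88·R4.
R5 reduces to 0 = 0, so the extra equation is consistent.
Reading off the reduced rows gives x_1 = -5/2, x_2 = -7/3, x_3 = -6/5, x_4 = -1/4.

x_1 = -5/2, x_2 = -7/3, x_3 = -6/5, x_4 = -1/4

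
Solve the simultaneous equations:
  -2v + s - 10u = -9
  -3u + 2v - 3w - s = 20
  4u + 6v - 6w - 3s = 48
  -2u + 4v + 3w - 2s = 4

no solution

Row-reduce:
R1 ← R1 / (-10).
R2 ← R2 + 3·R1.
R3 ← R3 − 4·R1.
R4 ← R4 + 2·R1.
R2 ← R2 / (13/5).
R1 ← R1 − 1/5·R2.
R3 ← R3 − 26/5·R2.
R4 ← R4 − 22/5·R2.
Swap R3 and R4.
R3 ← R3 / (105/13).
R1 ← R1 − 3/13·R3.
R2 ← R2 + 15/13·R3.
Row 4 reduces to 0 = -1, a contradiction. The system is inconsistent.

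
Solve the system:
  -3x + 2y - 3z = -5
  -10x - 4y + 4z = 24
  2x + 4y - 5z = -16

no solution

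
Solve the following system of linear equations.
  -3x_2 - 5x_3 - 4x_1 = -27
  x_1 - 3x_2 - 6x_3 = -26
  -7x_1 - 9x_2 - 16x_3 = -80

Row-reduce:
R1 ← R1 / (-4).
R2 ← R2 − 1·R1.
R3 ← R3 + 7·R1.
R2 ← R2 / (-15/4).
R1 ← R1 − 3/4·R2.
R3 ← R3 + 15/4·R2.
Rank is 2 with 3 unknowns, leaving x_3 free.

infinitely many solutions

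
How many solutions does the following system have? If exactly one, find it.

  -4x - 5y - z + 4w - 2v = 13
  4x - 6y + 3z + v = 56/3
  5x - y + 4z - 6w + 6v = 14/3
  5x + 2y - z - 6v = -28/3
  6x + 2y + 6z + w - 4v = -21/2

x = 1, y = -8/3, z = -1, w = 3/2, v = 5/3

Row-reduce the augmented matrix:
R1 ← R1 / (-4).
R2 ← R2 − 4·R1.
R3 ← R3 − 5·R1.
R4 ← R4 − 5·R1.
R5 ← R5 − 6·R1.
R2 ← R2 / (-11).
R1 ← R1 − 5/4·R2.
R3 ← R3 + 29/4·R2.
R4 ← R4 + 17/4·R2.
R5 ← R5 + 11/2·R2.
R3 ← R3 / (63/44).
R1 ← R1 − 21/44·R3.
R2 ← R2 + 2/11·R3.
R4 ← R4 + 133/44·R3.
R5 ← R5 − 7/2·R3.
R4 ← R4 / (-38/9).
R1 ← R1 − 2/3·R4.
R2 ← R2 + 52/63·R4.
R3 ← R3 + 160/63·R4.
R5 ← R5 − 125/9·R4.
R5 ← R5 / (-275/19).
R1 ← R1 + 17/19·R5.
R2 ← R2 − 65/133·R5.
R3 ← R3 − 333/133·R5.
R4 ← R4 + 3/19·R5.
Reading off the reduced rows gives x = 1, y = -8/3, z = -1, w = 3/2, v = 5/3.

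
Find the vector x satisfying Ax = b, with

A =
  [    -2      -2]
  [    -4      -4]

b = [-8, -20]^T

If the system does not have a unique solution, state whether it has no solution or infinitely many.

Row-reduce:
R1 ← R1 / (-2).
R2 ← R2 + 4·R1.
Row 2 reduces to 0 = -4, a contradiction. The system is inconsistent.

no solution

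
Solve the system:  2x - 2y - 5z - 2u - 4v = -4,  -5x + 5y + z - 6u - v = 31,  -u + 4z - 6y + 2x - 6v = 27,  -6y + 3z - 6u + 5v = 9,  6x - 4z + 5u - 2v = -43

x = -6, y = -2, z = 2, u = -1, v = -3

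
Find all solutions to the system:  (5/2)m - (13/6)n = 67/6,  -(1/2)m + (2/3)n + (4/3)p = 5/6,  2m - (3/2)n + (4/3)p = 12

Row-reduce:
R1 ← R1 / (5/2).
R2 ← R2 + 1/2·R1.
R3 ← R3 − 2·R1.
R2 ← R2 / (7/30).
R1 ← R1 + 13/15·R2.
R3 ← R3 − 7/30·R2.
Rank is 2 with 3 unknowns, leaving p free.

infinitely many solutions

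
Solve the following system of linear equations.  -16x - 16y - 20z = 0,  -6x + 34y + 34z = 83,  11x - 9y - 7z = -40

no solution

Row-reduce:
R1 ← R1 / (-16).
R2 ← R2 + 6·R1.
R3 ← R3 − 11·R1.
R2 ← R2 / (40).
R1 ← R1 − 1·R2.
R3 ← R3 + 20·R2.
Row 3 reduces to 0 = 3/2, a contradiction. The system is inconsistent.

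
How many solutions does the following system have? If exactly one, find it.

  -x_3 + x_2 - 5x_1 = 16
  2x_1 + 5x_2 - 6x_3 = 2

infinitely many solutions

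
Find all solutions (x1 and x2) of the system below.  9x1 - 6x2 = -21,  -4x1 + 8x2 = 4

x1 = -3, x2 = -1

Row-reduce the augmented matrix:
R1 ← R1 / (9).
R2 ← R2 + 4·R1.
R2 ← R2 / (16/3).
R1 ← R1 + 2/3·R2.
Reading off the reduced rows gives x1 = -3, x2 = -1.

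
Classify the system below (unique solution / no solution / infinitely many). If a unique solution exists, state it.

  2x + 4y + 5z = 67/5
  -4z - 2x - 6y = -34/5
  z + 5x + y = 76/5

x = 14/5, y = -9/5, z = 3

Row-reduce the augmented matrix:
R1 ← R1 / (2).
R2 ← R2 + 2·R1.
R3 ← R3 − 5·R1.
R2 ← R2 / (-2).
R1 ← R1 − 2·R2.
R3 ← R3 + 9·R2.
R3 ← R3 / (-16).
R1 ← R1 − 7/2·R3.
R2 ← R2 + 1/2·R3.
Reading off the reduced rows gives x = 14/5, y = -9/5, z = 3.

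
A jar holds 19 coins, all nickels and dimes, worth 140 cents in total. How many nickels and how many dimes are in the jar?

Let n = nickels, d = dimes.
  n + d = 19
  5n + 10d = 140
Row-reduce the augmented matrix:
R2 ← R2 − 5·R1.
R2 ← R2 / (5).
R1 ← R1 − 1·R2.
Reading off the reduced rows gives n = 10, d = 9.

nickels: 10, dimes: 9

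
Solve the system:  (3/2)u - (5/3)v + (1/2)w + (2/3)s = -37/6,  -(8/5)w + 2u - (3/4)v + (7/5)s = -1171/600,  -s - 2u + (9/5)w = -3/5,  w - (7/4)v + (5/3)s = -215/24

u = -3/5, v = 3/2, w = -7/3, s = -12/5

Row-reduce the augmented matrix:
R1 ← R1 / (3/2).
R2 ← R2 − 2·R1.
R3 ← R3 + 2·R1.
R2 ← R2 / (53/36).
R1 ← R1 + 10/9·R2.
R3 ← R3 + 20/9·R2.
R4 ← R4 + 7/4·R2.
R3 ← R3 / (-253/265).
R1 ← R1 + 73/53·R3.
R2 ← R2 + 408/265·R3.
R4 ← R4 + 449/265·R3.
R4 ← R4 / (4183/3795).
R1 ← R1 + 31/253·R4.
R2 ← R2 + 908/1265·R4.
R3 ← R3 + 175/253·R4.
Reading off the reduced rows gives u = -3/5, v = 3/2, w = -7/3, s = -12/5.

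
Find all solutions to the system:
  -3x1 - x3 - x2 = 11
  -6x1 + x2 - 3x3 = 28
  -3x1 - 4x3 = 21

Row-reduce the augmented matrix:
R1 ← R1 / (-3).
R2 ← R2 + 6·R1.
R3 ← R3 + 3·R1.
R2 ← R2 / (3).
R1 ← R1 − 1/3·R2.
R3 ← R3 − 1·R2.
R3 ← R3 / (-8/3).
R1 ← R1 − 4/9·R3.
R2 ← R2 + 1/3·R3.
Reading off the reduced rows gives x1 = -3, x2 = 1, x3 = -3.

x1 = -3, x2 = 1, x3 = -3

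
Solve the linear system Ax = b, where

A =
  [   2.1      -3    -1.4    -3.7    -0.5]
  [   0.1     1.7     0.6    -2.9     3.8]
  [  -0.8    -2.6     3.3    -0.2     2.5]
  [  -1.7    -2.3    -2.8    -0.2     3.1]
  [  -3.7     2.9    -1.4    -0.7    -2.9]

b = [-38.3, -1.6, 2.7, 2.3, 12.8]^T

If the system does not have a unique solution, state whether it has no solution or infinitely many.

Row-reduce the augmented matrix:
R1 ← R1 / (21/10).
R2 ← R2 − 1/10·R1.
R3 ← R3 + 4/5·R1.
R4 ← R4 + 17/10·R1.
R5 ← R5 + 37/10·R1.
R2 ← R2 / (129/70).
R1 ← R1 + 10/7·R2.
R3 ← R3 + 131/35·R2.
R4 ← R4 + 331/70·R2.
R5 ← R5 + 167/70·R2.
R3 ← R3 / (15947/3870).
R1 ← R1 + 58/387·R3.
R2 ← R2 − 140/387·R3.
R4 ← R4 + 4301/1935·R3.
R5 ← R5 + 5812/1935·R3.
R4 ← R4 / (-2238401/159470).
R1 ← R1 + 65911/15947·R4.
R2 ← R2 + 13572/15947·R4.
R3 ← R3 + 27638/15947·R4.
R5 ← R5 + 254368/15947·R4.
R5 ← R5 / (-265810697/22384010).
R1 ← R1 + 4903156/2238401·R5.
R2 ← R2 − 229505/2238401·R5.
R3 ← R3 − 514533/2238401·R5.
R4 ← R4 + 2861159/2238401·R5.
Reading off the reduced rows gives x_1 = -4, x_2 = 3, x_3 = 1, x_4 = 5, x_5 = 2.

x_1 = -4, x_2 = 3, x_3 = 1, x_4 = 5, x_5 = 2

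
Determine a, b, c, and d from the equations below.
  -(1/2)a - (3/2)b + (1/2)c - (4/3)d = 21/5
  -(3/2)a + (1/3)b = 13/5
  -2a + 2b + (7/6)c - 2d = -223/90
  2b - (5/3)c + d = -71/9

Row-reduce the augmented matrix:
R1 ← R1 / (-1/2).
R2 ← R2 + 3/2·R1.
R3 ← R3 + 2·R1.
R2 ← R2 / (29/6).
R1 ← R1 − 3·R2.
R3 ← R3 − 8·R2.
R4 ← R4 − 2·R2.
R3 ← R3 / (287/174).
R1 ← R1 + 2/29·R3.
R2 ← R2 + 9/29·R3.
R4 ← R4 + 91/87·R3.
R4 ← R4 / (-337/123).
R1 ← R1 − 40/861·R4.
R2 ← R2 − 60/287·R4.
R3 ← R3 + 572/287·R4.
Reading off the reduced rows gives a = -12/5, b = -3, c = 7/3, d = 2.

a = -12/5, b = -3, c = 7/3, d = 2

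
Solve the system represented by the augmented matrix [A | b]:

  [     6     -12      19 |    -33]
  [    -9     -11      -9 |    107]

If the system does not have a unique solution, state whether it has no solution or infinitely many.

infinitely many solutions

Row-reduce:
R1 ← R1 / (6).
R2 ← R2 + 9·R1.
R2 ← R2 / (-29).
R1 ← R1 + 2·R2.
Rank is 2 with 3 unknowns, leaving x_3 free.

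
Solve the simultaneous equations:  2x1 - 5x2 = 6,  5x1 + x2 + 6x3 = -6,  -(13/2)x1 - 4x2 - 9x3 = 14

no solution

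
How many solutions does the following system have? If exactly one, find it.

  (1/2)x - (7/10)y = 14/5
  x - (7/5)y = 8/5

Row-reduce:
R1 ← R1 / (1/2).
R2 ← R2 − 1·R1.
Row 2 reduces to 0 = -4, a contradiction. The system is inconsistent.

no solution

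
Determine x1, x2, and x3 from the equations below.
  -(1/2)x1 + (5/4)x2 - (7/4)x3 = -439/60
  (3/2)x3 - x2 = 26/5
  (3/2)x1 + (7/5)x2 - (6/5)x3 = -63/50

Row-reduce the augmented matrix:
R1 ← R1 / (-1/2).
R3 ← R3 − 3/2·R1.
R2 ← R2 / (-1).
R1 ← R1 + 5/2·R2.
R3 ← R3 − 103/20·R2.
R3 ← R3 / (51/40).
R1 ← R1 + 1/4·R3.
R2 ← R2 + 3/2·R3.
Reading off the reduced rows gives x1 = 7/3, x2 = -1, x3 = 14/5.

x1 = 7/3, x2 = -1, x3 = 14/5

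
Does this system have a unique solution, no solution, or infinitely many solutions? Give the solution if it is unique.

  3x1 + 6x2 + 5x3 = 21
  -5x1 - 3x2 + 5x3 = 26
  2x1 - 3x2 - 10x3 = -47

infinitely many solutions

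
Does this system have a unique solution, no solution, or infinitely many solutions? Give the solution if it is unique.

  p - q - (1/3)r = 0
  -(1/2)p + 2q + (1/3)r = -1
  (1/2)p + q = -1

Row-reduce:
R2 ← R2 + 1/2·R1.
R3 ← R3 − 1/2·R1.
R2 ← R2 / (3/2).
R1 ← R1 + 1·R2.
R3 ← R3 − 3/2·R2.
Rank is 2 with 3 unknowns, leaving r free.

infinitely many solutions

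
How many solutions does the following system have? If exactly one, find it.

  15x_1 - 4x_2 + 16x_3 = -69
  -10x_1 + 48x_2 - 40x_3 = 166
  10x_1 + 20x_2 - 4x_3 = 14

infinitely many solutions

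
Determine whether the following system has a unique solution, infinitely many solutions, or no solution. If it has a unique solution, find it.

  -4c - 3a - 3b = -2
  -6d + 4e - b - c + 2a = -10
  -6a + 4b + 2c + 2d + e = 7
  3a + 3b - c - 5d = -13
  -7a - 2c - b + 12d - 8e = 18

Row-reduce:
R1 ← R1 / (-3).
R2 ← R2 − 2·R1.
R3 ← R3 + 6·R1.
R4 ← R4 − 3·R1.
R5 ← R5 + 7·R1.
R2 ← R2 / (-3).
R1 ← R1 − 1·R2.
R3 ← R3 − 10·R2.
R5 ← R5 − 6·R2.
R3 ← R3 / (-20/9).
R1 ← R1 − 1/9·R3.
R2 ← R2 − 11/9·R3.
R4 ← R4 + 5·R3.
R4 ← R4 / (71/2).
R1 ← R1 + 29/10·R4.
R2 ← R2 + 79/10·R4.
R3 ← R3 − 81/10·R4.
Rank is 4 with 5 unknowns, leaving e free.

infinitely many solutions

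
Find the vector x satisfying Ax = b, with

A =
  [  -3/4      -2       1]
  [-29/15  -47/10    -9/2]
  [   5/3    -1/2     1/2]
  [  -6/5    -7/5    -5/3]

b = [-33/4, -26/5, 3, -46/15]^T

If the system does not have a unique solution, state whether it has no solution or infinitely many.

no solution

Row-reduce:
R1 ← R1 / (-3/4).
R2 ← R2 + 29/15·R1.
R3 ← R3 − 5/3·R1.
R4 ← R4 + 6/5·R1.
R2 ← R2 / (41/90).
R1 ← R1 − 8/3·R2.
R3 ← R3 + 89/18·R2.
R4 ← R4 − 9/5·R2.
R3 ← R3 / (-3038/41).
R1 ← R1 − 1644/41·R3.
R2 ← R2 + 637/41·R3.
R4 ← R4 − 3038/123·R3.
Row 4 reduces to 0 = -1/3, a contradiction. The system is inconsistent.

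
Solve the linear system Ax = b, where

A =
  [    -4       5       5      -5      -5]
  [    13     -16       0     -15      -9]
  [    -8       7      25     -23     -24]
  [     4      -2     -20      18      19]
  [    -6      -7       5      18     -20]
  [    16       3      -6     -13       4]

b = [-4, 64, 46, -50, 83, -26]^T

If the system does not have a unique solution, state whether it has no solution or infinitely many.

x_1 = 1, x_2 = -3, x_3 = 2, x_4 = 1, x_5 = -2

Row-reduce the augmented matrix:
R1 ← R1 / (-4).
R2 ← R2 − 13·R1.
R3 ← R3 + 8·R1.
R4 ← R4 − 4·R1.
R5 ← R5 + 6·R1.
R6 ← R6 − 16·R1.
R2 ← R2 / (1/4).
R1 ← R1 + 5/4·R2.
R3 ← R3 + 3·R2.
R4 ← R4 − 3·R2.
R5 ← R5 + 29/2·R2.
R6 ← R6 − 23·R2.
R3 ← R3 / (210).
R1 ← R1 − 80·R3.
R2 ← R2 − 65·R3.
R4 ← R4 + 210·R3.
R5 ← R5 − 940·R3.
R6 ← R6 + 1481·R3.
Swap R4 and R5.
R4 ← R4 / (-1055/21).
R1 ← R1 + 151/21·R4.
R2 ← R2 + 103/21·R4.
R3 ← R3 + 194/105·R4.
R6 ← R6 − 11096/105·R4.
Swap R5 and R6.
R5 ← R5 / (-534973/10550).
R1 ← R1 − 4294/1055·R5.
R2 ← R2 − 5879/2110·R5.
R3 ← R3 − 6597/10550·R5.
R4 ← R4 − 1219/1055·R5.
R6 reduces to 0 = 0, so the extra equation is consistent.
Reading off the reduced rows gives x_1 = 1, x_2 = -3, x_3 = 2, x_4 = 1, x_5 = -2.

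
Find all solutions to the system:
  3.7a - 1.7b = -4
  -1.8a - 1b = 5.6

a = -2, b = -2

Row-reduce the augmented matrix:
R1 ← R1 / (37/10).
R2 ← R2 + 9/5·R1.
R2 ← R2 / (-338/185).
R1 ← R1 + 17/37·R2.
Reading off the reduced rows gives a = -2, b = -2.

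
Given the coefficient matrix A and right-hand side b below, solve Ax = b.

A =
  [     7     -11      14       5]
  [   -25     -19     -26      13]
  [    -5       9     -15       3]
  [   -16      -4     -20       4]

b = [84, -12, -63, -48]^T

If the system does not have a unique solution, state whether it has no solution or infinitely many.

infinitely many solutions

Row-reduce:
R1 ← R1 / (7).
R2 ← R2 + 25·R1.
R3 ← R3 + 5·R1.
R4 ← R4 + 16·R1.
R2 ← R2 / (-408/7).
R1 ← R1 + 11/7·R2.
R3 ← R3 − 8/7·R2.
R4 ← R4 + 204/7·R2.
R3 ← R3 / (-77/17).
R1 ← R1 − 23/17·R3.
R2 ← R2 + 7/17·R3.
Rank is 3 with 4 unknowns, leaving x_4 free.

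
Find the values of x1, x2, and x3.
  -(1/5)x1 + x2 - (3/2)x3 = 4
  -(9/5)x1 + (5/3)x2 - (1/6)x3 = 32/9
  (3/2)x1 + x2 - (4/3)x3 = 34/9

x1 = 0, x2 = 2, x3 = -4/3

Row-reduce the augmented matrix:
R1 ← R1 / (-1/5).
R2 ← R2 + 9/5·R1.
R3 ← R3 − 3/2·R1.
R2 ← R2 / (-22/3).
R1 ← R1 + 5·R2.
R3 ← R3 − 17/2·R2.
R3 ← R3 / (379/132).
R1 ← R1 + 35/22·R3.
R2 ← R2 + 20/11·R3.
Reading off the reduced rows gives x1 = 0, x2 = 2, x3 = -4/3.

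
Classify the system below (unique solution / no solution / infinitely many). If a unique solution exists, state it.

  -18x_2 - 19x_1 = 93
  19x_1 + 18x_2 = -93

infinitely many solutions

Row-reduce:
R1 ← R1 / (-19).
R2 ← R2 − 19·R1.
Rank is 1 with 2 unknowns, leaving x_2 free.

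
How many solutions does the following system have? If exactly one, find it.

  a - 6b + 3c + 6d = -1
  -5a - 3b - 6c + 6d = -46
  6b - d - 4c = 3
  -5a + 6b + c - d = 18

Row-reduce the augmented matrix:
R2 ← R2 + 5·R1.
R4 ← R4 + 5·R1.
R2 ← R2 / (-33).
R1 ← R1 + 6·R2.
R3 ← R3 − 6·R2.
R4 ← R4 + 24·R2.
R3 ← R3 / (-26/11).
R1 ← R1 − 15/11·R3.
R2 ← R2 + 3/11·R3.
R4 ← R4 − 104/11·R3.
R4 ← R4 / (25).
R1 ← R1 − 69/26·R4.
R2 ← R2 + 45/26·R4.
R3 ← R3 + 61/26·R4.
Reading off the reduced rows gives a = 2, b = 4, c = 5, d = 1.

a = 2, b = 4, c = 5, d = 1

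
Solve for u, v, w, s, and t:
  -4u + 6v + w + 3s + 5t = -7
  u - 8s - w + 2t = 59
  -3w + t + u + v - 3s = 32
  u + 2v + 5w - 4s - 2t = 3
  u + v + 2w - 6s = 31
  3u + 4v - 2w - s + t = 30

Row-reduce the augmented matrix:
R1 ← R1 / (-4).
R2 ← R2 − 1·R1.
R3 ← R3 − 1·R1.
R4 ← R4 − 1·R1.
R5 ← R5 − 1·R1.
R6 ← R6 − 3·R1.
R2 ← R2 / (3/2).
R1 ← R1 + 3/2·R2.
R3 ← R3 − 5/2·R2.
R4 ← R4 − 7/2·R2.
R5 ← R5 − 5/2·R2.
R6 ← R6 − 17/2·R2.
R3 ← R3 / (-3/2).
R1 ← R1 + 1·R3.
R2 ← R2 + 1/2·R3.
R4 ← R4 − 7·R3.
R5 ← R5 − 7/2·R3.
R6 ← R6 − 3·R3.
R4 ← R4 / (536/9).
R1 ← R1 + 131/9·R4.
R2 ← R2 + 73/9·R4.
R3 ← R3 + 59/9·R4.
R5 ← R5 − 268/9·R4.
R6 ← R6 − 62·R4.
Swap R5 and R6.
R5 ← R5 / (272/67).
R1 ← R1 + 103/67·R5.
R2 ← R2 − 5/67·R5.
R3 ← R3 + 29/67·R5.
R4 ← R4 + 26/67·R5.
R6 reduces to 0 = 0, so the extra equation is consistent.
Reading off the reduced rows gives u = 5, v = 0, w = -2, s = -5, t = 6.

u = 5, v = 0, w = -2, s = -5, t = 6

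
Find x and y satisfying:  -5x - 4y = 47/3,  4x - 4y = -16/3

Row-reduce the augmented matrix:
R1 ← R1 / (-5).
R2 ← R2 − 4·R1.
R2 ← R2 / (-36/5).
R1 ← R1 − 4/5·R2.
Reading off the reduced rows gives x = -7/3, y = -1.

x = -7/3, y = -1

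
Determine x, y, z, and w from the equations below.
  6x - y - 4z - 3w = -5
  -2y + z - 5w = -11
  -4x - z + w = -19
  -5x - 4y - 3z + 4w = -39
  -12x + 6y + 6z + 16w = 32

x = 4, y = 3, z = 5, w = 2

Row-reduce the augmented matrix:
R1 ← R1 / (6).
R3 ← R3 + 4·R1.
R4 ← R4 + 5·R1.
R5 ← R5 + 12·R1.
R2 ← R2 / (-2).
R1 ← R1 + 1/6·R2.
R3 ← R3 + 2/3·R2.
R4 ← R4 + 29/6·R2.
R5 ← R5 − 4·R2.
R3 ← R3 / (-4).
R1 ← R1 + 3/4·R3.
R2 ← R2 + 1/2·R3.
R4 ← R4 + 35/4·R3.
R4 ← R4 / (97/8).
R1 ← R1 + 5/24·R4.
R2 ← R2 − 29/12·R4.
R3 ← R3 + 1/6·R4.
R5 reduces to 0 = 0, so the extra equation is consistent.
Reading off the reduced rows gives x = 4, y = 3, z = 5, w = 2.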